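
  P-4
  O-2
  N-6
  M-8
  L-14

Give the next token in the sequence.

K-22

Letter: letters move back 1 place in the alphabet; P, O, N, M, L → K.
For the second component, each term is the sum of the two before it: 4, 2, 6, 8, 14 → 22.
Putting it together: K-22.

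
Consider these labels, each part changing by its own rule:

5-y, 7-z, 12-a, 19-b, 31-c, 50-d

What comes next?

81-e

First component: 5, 7, 12, 19, 31, 50 → 81 (each term is the sum of the two before it).
Letter — letters move forward 1 place in the alphabet, wrapping Z→A: y, z, a, b, c, d → e.
Combining the parts gives 81-e.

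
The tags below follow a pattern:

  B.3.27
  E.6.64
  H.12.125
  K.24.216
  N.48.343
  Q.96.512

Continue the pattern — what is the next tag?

T.192.729

For the letter, letters move forward 3 places in the alphabet: B, E, H, K, N, Q → T.
Second component — ×2 each step: 3, 6, 12, 24, 48, 96 → 192.
Third component: perfect cubes: 3³, 4³, 5³, …, so 27, 64, 125, 216, 343, 512 → 729.
So the next tag is T.192.729.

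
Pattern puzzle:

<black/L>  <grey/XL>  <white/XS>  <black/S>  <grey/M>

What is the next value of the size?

Size goes L, XL, XS, S, M → L (runs through clothing sizes XS→XL).

L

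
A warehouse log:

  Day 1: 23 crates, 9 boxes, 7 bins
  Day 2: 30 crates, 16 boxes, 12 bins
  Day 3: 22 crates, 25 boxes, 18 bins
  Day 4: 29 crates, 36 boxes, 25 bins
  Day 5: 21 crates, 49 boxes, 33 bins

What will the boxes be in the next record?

64

Boxes goes 9, 16, 25, 36, 49 → 64 (perfect squares: 3², 4², 5², …).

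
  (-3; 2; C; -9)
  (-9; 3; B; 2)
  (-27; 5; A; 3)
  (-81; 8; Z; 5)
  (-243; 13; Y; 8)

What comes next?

For the first coordinate, ×3 each step: -3, -9, -27, -81, -243 → -729.
Second coordinate goes 2, 3, 5, 8, 13 → 21 (each term is the sum of the two before it).
Letter: letters move back 1 place in the alphabet, wrapping A→Z; C, B, A, Z, Y → X.
Fourth coordinate goes -9, 2, 3, 5, 8 → 13 (always the previous value of the second coordinate).
So the next 4-tuple is (-729; 21; X; 13).

(-729; 21; X; 13)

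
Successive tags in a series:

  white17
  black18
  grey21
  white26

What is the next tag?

Shade: repeats white → black → grey; white, black, grey, white → black.
Second component: differences are 1, 3, 5, … (increasing by 2 each time); 17, 18, 21, 26 → 33.
Combining the parts gives black33.

black33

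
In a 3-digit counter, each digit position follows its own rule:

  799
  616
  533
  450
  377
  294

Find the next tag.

111

First digit: −1 each step, mod 10; 7, 6, 5, 4, 3, 2 → 1.
For the second digit, +2 each step, mod 10: 9, 1, 3, 5, 7, 9 → 1.
Third digit goes 9, 6, 3, 0, 7, 4 → 1 (−3 each step, mod 10).
Putting it together: 111.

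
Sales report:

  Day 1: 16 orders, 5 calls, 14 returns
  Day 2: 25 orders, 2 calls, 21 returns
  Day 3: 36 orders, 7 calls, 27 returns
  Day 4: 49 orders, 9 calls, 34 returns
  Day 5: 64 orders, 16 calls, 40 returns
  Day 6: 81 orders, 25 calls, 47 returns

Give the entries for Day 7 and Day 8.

Orders: perfect squares: 4², 5², 6², …, so 16, 25, 36, 49, 64, 81 → 100 → 121.
Calls: 5, 2, 7, 9, 16, 25 → 41 → 66 (each term is the sum of the two before it).
Returns: 14, 21, 27, 34, 40, 47 → 53 → 60 (alternating steps +7, +6, +7, +6, …).
So the next two records are 100 orders, 41 calls, 53 returns and 121 orders, 66 calls, 60 returns.

100 orders, 41 calls, 53 returns; 121 orders, 66 calls, 60 returns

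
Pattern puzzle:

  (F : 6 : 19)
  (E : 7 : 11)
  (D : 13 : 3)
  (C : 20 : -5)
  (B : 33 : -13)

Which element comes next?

(A : 53 : -21)

Letter goes F, E, D, C, B → A (letters move back 1 place in the alphabet).
Second coordinate goes 6, 7, 13, 20, 33 → 53 (each term is the sum of the two before it).
Third coordinate goes 19, 11, 3, -5, -13 → -21 (−8 each step).
Putting it together: (A : 53 : -21).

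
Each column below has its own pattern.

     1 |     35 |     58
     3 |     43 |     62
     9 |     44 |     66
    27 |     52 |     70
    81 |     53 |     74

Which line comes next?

First component goes 1, 3, 9, 27, 81 → 243 (×3 each step).
Second component goes 35, 43, 44, 52, 53 → 61 (alternating steps +8, +1, +8, +1, …).
Third component: +4 each step, so 58, 62, 66, 70, 74 → 78.
Putting it together: 243  61  78.

243  61  78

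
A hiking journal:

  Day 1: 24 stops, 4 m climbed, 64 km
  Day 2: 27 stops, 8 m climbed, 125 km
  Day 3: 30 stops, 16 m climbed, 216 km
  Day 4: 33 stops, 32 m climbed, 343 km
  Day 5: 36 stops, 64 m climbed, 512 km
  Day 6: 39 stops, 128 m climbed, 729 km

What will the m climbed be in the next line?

256

Stops: +3 each step, so 24, 27, 30, 33, 36, 39 → 42.
M climbed: ×2 each step, so 4, 8, 16, 32, 64, 128 → 256.
For the km, perfect cubes: 4³, 5³, 6³, …: 64, 125, 216, 343, 512, 729 → 1000.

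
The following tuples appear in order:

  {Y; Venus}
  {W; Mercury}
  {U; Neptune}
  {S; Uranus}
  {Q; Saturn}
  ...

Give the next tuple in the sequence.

For the letter, letters move back 2 places in the alphabet: Y, W, U, S, Q → O.
Planet — runs backward through the planets Mercury→Neptune: Venus, Mercury, Neptune, Uranus, Saturn → Jupiter.
So the next tuple is {O; Jupiter}.

{O; Jupiter}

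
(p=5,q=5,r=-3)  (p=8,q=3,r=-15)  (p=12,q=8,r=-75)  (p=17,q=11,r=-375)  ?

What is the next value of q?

19

Q goes 5, 3, 8, 11 → 19 (each term is the sum of the two before it).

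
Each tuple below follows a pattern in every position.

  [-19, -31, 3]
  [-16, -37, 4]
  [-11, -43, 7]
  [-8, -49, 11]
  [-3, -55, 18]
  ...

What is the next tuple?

First value: alternating steps +3, +5, +3, +5, …; -19, -16, -11, -8, -3 → 0.
For the second value, −6 each step: -31, -37, -43, -49, -55 → -61.
For the third value, each term is the sum of the two before it: 3, 4, 7, 11, 18 → 29.
Putting it together: [0, -61, 29].

[0, -61, 29]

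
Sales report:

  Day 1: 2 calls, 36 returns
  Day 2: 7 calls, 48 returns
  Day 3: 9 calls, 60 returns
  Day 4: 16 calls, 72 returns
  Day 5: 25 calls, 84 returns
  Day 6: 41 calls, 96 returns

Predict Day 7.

Calls: each term is the sum of the two before it; 2, 7, 9, 16, 25, 41 → 66.
For the returns, +12 each step: 36, 48, 60, 72, 84, 96 → 108.
So the next line is 66 calls, 108 returns.

66 calls, 108 returns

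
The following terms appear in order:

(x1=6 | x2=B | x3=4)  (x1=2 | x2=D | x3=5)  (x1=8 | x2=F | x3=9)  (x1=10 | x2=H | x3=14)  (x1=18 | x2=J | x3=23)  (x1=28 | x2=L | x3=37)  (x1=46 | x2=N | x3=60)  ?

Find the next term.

X1: each term is the sum of the two before it; 6, 2, 8, 10, 18, 28, 46 → 74.
X2 — letters move forward 2 places in the alphabet: B, D, F, H, J, L, N → P.
For the x3, each term is the sum of the two before it: 4, 5, 9, 14, 23, 37, 60 → 97.
Putting it together: (x1=74 | x2=P | x3=97).

(x1=74 | x2=P | x3=97)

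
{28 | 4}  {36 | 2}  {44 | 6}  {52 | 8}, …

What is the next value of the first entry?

For the first entry, +8 each step: 28, 36, 44, 52 → 60.

60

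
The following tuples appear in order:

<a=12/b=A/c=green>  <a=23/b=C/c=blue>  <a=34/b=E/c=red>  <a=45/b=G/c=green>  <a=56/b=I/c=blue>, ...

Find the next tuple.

<a=67/b=K/c=red>

A: +11 each step; 12, 23, 34, 45, 56 → 67.
For the b, letters move forward 2 places in the alphabet: A, C, E, G, I → K.
C: green, blue, red, green, blue → red (repeats green → blue → red).
So the next tuple is <a=67/b=K/c=red>.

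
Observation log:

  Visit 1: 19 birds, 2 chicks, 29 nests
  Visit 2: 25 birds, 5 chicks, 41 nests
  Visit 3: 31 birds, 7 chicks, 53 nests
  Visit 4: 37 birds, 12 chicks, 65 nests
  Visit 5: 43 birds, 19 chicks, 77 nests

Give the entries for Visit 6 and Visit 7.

49 birds, 31 chicks, 89 nests; 55 birds, 50 chicks, 101 nests

Birds — +6 each step: 19, 25, 31, 37, 43 → 49 → 55.
Chicks — each term is the sum of the two before it: 2, 5, 7, 12, 19 → 31 → 50.
Nests goes 29, 41, 53, 65, 77 → 89 → 101 (+12 each step).
Putting the parts together: 49 birds, 31 chicks, 89 nests and then 55 birds, 50 chicks, 101 nests.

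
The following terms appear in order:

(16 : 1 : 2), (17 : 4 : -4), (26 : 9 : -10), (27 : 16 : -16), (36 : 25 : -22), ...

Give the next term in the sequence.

(37 : 36 : -28)

First part goes 16, 17, 26, 27, 36 → 37 (alternating steps +1, +9, +1, +9, …).
Second part: 1, 4, 9, 16, 25 → 36 (perfect squares: 1², 2², 3², …).
Third part: −6 each step, so 2, -4, -10, -16, -22 → -28.
So the next term is (37 : 36 : -28).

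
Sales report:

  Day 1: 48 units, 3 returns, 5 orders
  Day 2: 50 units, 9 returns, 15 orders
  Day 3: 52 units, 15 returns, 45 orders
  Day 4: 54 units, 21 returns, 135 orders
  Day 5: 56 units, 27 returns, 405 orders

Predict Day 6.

Units: +2 each step; 48, 50, 52, 54, 56 → 58.
Returns: 3, 9, 15, 21, 27 → 33 (+6 each step).
Orders: ×3 each step; 5, 15, 45, 135, 405 → 1215.
Putting it together: 58 units, 33 returns, 1215 orders.

58 units, 33 returns, 1215 orders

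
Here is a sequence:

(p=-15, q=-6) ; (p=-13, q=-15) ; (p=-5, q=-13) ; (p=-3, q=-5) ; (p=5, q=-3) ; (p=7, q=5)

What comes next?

For the p, alternating steps +2, +8, +2, +8, …: -15, -13, -5, -3, 5, 7 → 15.
Q: -6, -15, -13, -5, -3, 5 → 7 (always the previous value of the p).
Putting it together: (p=15, q=7).

(p=15, q=7)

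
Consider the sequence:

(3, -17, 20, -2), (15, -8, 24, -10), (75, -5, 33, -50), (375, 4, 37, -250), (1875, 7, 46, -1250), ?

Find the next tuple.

(9375, 16, 50, -6250)

First component goes 3, 15, 75, 375, 1875 → 9375 (×5 each step).
Second component: -17, -8, -5, 4, 7 → 16 (alternating steps +9, +3, +9, +3, …).
Third component: 20, 24, 33, 37, 46 → 50 (alternating steps +4, +9, +4, +9, …).
Fourth component: ×5 each step; -2, -10, -50, -250, -1250 → -6250.
So the next tuple is (9375, 16, 50, -6250).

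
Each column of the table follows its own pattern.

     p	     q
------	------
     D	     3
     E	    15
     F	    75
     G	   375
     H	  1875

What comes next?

For the column p, letters move forward 1 place in the alphabet: D, E, F, G, H → I.
For the column q, ×5 each step: 3, 15, 75, 375, 1875 → 9375.
So the next line is I  9375.

I  9375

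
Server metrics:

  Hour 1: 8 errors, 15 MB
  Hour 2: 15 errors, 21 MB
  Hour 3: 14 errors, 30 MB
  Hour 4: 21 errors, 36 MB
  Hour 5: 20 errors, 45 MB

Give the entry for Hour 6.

27 errors, 51 MB

Errors: alternating steps +7, −1, +7, −1, …; 8, 15, 14, 21, 20 → 27.
For the MB, alternating steps +6, +9, +6, +9, …: 15, 21, 30, 36, 45 → 51.
Combining the parts gives 27 errors, 51 MB.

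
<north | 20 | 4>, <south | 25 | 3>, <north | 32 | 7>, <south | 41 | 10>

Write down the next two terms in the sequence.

Direction: alternates north ↔ south; north, south, north, south → north → south.
Second component: 20, 25, 32, 41 → 52 → 65 (differences are 5, 7, 9, … (increasing by 2 each time)).
Third component: each term is the sum of the two before it; 4, 3, 7, 10 → 17 → 27.
Putting the parts together: <north | 52 | 17> and then <south | 65 | 27>.

<north | 52 | 17>, <south | 65 | 27>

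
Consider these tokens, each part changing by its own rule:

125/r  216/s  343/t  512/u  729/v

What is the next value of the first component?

1000

For the first component, perfect cubes: 5³, 6³, 7³, …: 125, 216, 343, 512, 729 → 1000.
Letter goes r, s, t, u, v → w (letters move forward 1 place in the alphabet).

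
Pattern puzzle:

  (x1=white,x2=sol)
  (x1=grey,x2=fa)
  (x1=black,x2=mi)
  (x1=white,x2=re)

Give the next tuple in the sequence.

X1 goes white, grey, black, white → grey (repeats white → grey → black).
X2: runs backward through the solfège scale do→ti, so sol, fa, mi, re → do.
So the next tuple is (x1=grey,x2=do).

(x1=grey,x2=do)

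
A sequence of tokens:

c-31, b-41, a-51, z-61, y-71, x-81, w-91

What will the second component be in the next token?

101

Letter — letters move back 1 place in the alphabet, wrapping A→Z: c, b, a, z, y, x, w → v.
Second component: +10 each step; 31, 41, 51, 61, 71, 81, 91 → 101.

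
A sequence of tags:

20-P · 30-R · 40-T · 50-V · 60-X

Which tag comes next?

70-Z

For the first component, +10 each step: 20, 30, 40, 50, 60 → 70.
Letter — letters move forward 2 places in the alphabet: P, R, T, V, X → Z.
Putting it together: 70-Z.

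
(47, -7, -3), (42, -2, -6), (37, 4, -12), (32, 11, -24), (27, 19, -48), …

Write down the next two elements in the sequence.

First part goes 47, 42, 37, 32, 27 → 22 → 17 (−5 each step).
Second part: differences are 5, 6, 7, … (increasing by 1 each time); -7, -2, 4, 11, 19 → 28 → 38.
Third part: ×2 each step, so -3, -6, -12, -24, -48 → -96 → -192.
Putting the parts together: (22, 28, -96) and then (17, 38, -192).

(22, 28, -96), (17, 38, -192)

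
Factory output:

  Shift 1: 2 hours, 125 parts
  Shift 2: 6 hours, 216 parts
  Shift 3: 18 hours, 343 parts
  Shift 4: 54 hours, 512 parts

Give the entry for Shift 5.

162 hours, 729 parts

Hours goes 2, 6, 18, 54 → 162 (×3 each step).
Parts: perfect cubes: 5³, 6³, 7³, …; 125, 216, 343, 512 → 729.
Combining the parts gives 162 hours, 729 parts.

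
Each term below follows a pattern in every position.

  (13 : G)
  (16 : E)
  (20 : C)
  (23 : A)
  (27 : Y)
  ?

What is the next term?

(30 : W)

First entry: 13, 16, 20, 23, 27 → 30 (alternating steps +3, +4, +3, +4, …).
Letter — letters move back 2 places in the alphabet, wrapping A→Z: G, E, C, A, Y → W.
So the next term is (30 : W).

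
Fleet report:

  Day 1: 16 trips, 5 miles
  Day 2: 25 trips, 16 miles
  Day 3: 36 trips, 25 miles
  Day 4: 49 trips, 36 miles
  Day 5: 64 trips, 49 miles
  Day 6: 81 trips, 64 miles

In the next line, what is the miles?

Trips: perfect squares: 4², 5², 6², …, so 16, 25, 36, 49, 64, 81 → 100.
Miles: always the previous value of the trips; 5, 16, 25, 36, 49, 64 → 81.

81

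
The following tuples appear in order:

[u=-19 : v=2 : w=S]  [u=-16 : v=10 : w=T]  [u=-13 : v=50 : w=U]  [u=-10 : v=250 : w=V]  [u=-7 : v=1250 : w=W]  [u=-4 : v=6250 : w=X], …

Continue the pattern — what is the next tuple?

U: +3 each step; -19, -16, -13, -10, -7, -4 → -1.
For the v, ×5 each step: 2, 10, 50, 250, 1250, 6250 → 31250.
W: S, T, U, V, W, X → Y (letters move forward 1 place in the alphabet).
Putting it together: [u=-1 : v=31250 : w=Y].

[u=-1 : v=31250 : w=Y]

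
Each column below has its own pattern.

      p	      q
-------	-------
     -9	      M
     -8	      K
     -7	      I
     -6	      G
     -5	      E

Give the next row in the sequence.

Column p — +1 each step: -9, -8, -7, -6, -5 → -4.
For the column q, letters move back 2 places in the alphabet: M, K, I, G, E → C.
Combining the parts gives -4  C.

-4  C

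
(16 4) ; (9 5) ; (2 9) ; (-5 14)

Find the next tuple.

First component: −7 each step, so 16, 9, 2, -5 → -12.
For the second component, each term is the sum of the two before it: 4, 5, 9, 14 → 23.
So the next tuple is (-12 23).

(-12 23)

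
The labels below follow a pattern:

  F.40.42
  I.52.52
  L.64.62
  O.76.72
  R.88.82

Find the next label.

U.100.92

Letter: letters move forward 3 places in the alphabet, so F, I, L, O, R → U.
Second component — +12 each step: 40, 52, 64, 76, 88 → 100.
Third component: +10 each step; 42, 52, 62, 72, 82 → 92.
Putting it together: U.100.92.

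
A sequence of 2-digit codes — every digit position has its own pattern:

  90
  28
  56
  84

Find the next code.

12

First digit: 9, 2, 5, 8 → 1 (+3 each step, mod 10).
For the second digit, −2 each step, mod 10: 0, 8, 6, 4 → 2.
Putting it together: 12.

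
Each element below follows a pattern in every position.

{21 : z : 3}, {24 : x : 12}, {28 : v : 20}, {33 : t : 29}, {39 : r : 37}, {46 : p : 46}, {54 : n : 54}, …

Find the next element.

First entry: 21, 24, 28, 33, 39, 46, 54 → 63 (differences are 3, 4, 5, … (increasing by 1 each time)).
For the letter, letters move back 2 places in the alphabet: z, x, v, t, r, p, n → l.
For the third entry, alternating steps +9, +8, +9, +8, …: 3, 12, 20, 29, 37, 46, 54 → 63.
Putting it together: {63 : l : 63}.

{63 : l : 63}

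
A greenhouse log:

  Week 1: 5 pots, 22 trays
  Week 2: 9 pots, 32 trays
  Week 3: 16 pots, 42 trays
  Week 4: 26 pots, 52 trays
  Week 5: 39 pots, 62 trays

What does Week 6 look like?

Pots — differences are 4, 7, 10, … (increasing by 3 each time): 5, 9, 16, 26, 39 → 55.
For the trays, +10 each step: 22, 32, 42, 52, 62 → 72.
Putting it together: 55 pots, 72 trays.

55 pots, 72 trays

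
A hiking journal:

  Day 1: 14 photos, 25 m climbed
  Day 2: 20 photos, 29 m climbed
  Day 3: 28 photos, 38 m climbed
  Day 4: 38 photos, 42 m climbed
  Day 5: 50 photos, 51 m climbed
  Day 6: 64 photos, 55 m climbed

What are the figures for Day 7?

80 photos, 64 m climbed

Photos: differences are 6, 8, 10, … (increasing by 2 each time); 14, 20, 28, 38, 50, 64 → 80.
M climbed — alternating steps +4, +9, +4, +9, …: 25, 29, 38, 42, 51, 55 → 64.
Putting it together: 80 photos, 64 m climbed.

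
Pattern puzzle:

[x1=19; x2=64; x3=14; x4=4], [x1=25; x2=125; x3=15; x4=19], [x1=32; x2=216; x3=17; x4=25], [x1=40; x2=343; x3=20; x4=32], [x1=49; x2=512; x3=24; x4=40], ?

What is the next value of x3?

For the x3, differences are 1, 2, 3, … (increasing by 1 each time): 14, 15, 17, 20, 24 → 29.

29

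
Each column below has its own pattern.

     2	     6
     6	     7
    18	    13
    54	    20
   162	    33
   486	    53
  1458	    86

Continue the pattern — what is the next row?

4374  139

First component: 2, 6, 18, 54, 162, 486, 1458 → 4374 (×3 each step).
Second component goes 6, 7, 13, 20, 33, 53, 86 → 139 (each term is the sum of the two before it).
So the next row is 4374  139.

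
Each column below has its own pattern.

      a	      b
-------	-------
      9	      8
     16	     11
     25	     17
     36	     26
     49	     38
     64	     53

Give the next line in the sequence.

81  71

Column a — perfect squares: 3², 4², 5², …: 9, 16, 25, 36, 49, 64 → 81.
Column b goes 8, 11, 17, 26, 38, 53 → 71 (differences are 3, 6, 9, … (increasing by 3 each time)).
So the next line is 81  71.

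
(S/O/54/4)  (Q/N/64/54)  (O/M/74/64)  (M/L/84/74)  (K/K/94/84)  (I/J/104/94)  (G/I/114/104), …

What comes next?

(E/H/124/114)

For the first letter, letters move back 2 places in the alphabet: S, Q, O, M, K, I, G → E.
For the second letter, letters move back 1 place in the alphabet: O, N, M, L, K, J, I → H.
For the third coordinate, +10 each step: 54, 64, 74, 84, 94, 104, 114 → 124.
Fourth coordinate goes 4, 54, 64, 74, 84, 94, 104 → 114 (always the previous value of the third coordinate).
Putting it together: (E/H/124/114).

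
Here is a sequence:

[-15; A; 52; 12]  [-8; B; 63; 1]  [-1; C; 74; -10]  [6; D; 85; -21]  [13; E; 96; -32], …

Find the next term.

[20; F; 107; -43]

First component: +7 each step; -15, -8, -1, 6, 13 → 20.
Letter: letters move forward 1 place in the alphabet; A, B, C, D, E → F.
For the third component, +11 each step: 52, 63, 74, 85, 96 → 107.
For the fourth component, together with the third component always sums to 64: 12, 1, -10, -21, -32 → -43.
Putting it together: [20; F; 107; -43].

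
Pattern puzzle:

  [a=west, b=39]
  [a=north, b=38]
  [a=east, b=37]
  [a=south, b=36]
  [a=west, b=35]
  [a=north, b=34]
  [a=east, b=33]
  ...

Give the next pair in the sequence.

A: repeats west → north → east → south; west, north, east, south, west, north, east → south.
B: 39, 38, 37, 36, 35, 34, 33 → 32 (−1 each step).
Combining the parts gives [a=south, b=32].

[a=south, b=32]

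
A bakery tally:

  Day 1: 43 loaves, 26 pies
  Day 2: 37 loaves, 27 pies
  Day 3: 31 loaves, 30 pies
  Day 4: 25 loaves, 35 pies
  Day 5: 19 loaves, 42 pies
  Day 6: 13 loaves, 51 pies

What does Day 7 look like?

7 loaves, 62 pies

Loaves goes 43, 37, 31, 25, 19, 13 → 7 (−6 each step).
Pies: differences are 1, 3, 5, … (increasing by 2 each time), so 26, 27, 30, 35, 42, 51 → 62.
So the next line is 7 loaves, 62 pies.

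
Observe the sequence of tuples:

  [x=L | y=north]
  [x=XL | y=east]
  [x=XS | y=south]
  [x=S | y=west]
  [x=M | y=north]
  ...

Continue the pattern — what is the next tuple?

X — runs through clothing sizes XS→XL: L, XL, XS, S, M → L.
Y: repeats north → east → south → west; north, east, south, west, north → east.
So the next tuple is [x=L | y=east].

[x=L | y=east]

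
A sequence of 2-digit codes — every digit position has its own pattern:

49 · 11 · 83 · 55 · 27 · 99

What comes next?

61

First digit — −3 each step, mod 10: 4, 1, 8, 5, 2, 9 → 6.
For the second digit, +2 each step, mod 10: 9, 1, 3, 5, 7, 9 → 1.
Combining the parts gives 61.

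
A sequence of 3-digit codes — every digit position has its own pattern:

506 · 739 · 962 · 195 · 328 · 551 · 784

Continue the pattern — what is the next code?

First digit: +2 each step, mod 10; 5, 7, 9, 1, 3, 5, 7 → 9.
Second digit: 0, 3, 6, 9, 2, 5, 8 → 1 (+3 each step, mod 10).
Third digit: +3 each step, mod 10; 6, 9, 2, 5, 8, 1, 4 → 7.
So the next code is 917.

917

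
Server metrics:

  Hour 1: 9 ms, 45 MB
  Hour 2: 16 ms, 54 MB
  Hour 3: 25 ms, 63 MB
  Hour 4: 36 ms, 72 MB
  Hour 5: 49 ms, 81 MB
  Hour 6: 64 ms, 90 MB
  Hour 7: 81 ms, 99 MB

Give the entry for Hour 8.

Ms — perfect squares: 3², 4², 5², …: 9, 16, 25, 36, 49, 64, 81 → 100.
MB: +9 each step; 45, 54, 63, 72, 81, 90, 99 → 108.
Combining the parts gives 100 ms, 108 MB.

100 ms, 108 MB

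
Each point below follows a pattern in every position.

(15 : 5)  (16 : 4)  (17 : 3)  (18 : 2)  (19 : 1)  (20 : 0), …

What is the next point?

(21 : -1)

First slot: +1 each step; 15, 16, 17, 18, 19, 20 → 21.
Second slot: −1 each step, so 5, 4, 3, 2, 1, 0 → -1.
So the next point is (21 : -1).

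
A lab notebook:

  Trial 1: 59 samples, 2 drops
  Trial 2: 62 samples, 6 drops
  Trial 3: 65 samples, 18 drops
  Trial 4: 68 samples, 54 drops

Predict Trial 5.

71 samples, 162 drops

Samples: +3 each step; 59, 62, 65, 68 → 71.
Drops goes 2, 6, 18, 54 → 162 (×3 each step).
So the next row is 71 samples, 162 drops.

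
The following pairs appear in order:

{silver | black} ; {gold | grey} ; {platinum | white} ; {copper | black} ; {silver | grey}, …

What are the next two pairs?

Metal: repeats silver → gold → platinum → copper, so silver, gold, platinum, copper, silver → gold → platinum.
Shade: repeats black → grey → white; black, grey, white, black, grey → white → black.
So the next two pairs are {gold | white} and {platinum | black}.

{gold | white}, {platinum | black}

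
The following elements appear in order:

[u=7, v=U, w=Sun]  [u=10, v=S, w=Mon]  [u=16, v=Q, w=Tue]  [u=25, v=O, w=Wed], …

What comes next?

U — differences are 3, 6, 9, … (increasing by 3 each time): 7, 10, 16, 25 → 37.
V: U, S, Q, O → M (letters move back 2 places in the alphabet).
W: runs through the weekdays Mon→Sun; Sun, Mon, Tue, Wed → Thu.
Putting it together: [u=37, v=M, w=Thu].

[u=37, v=M, w=Thu]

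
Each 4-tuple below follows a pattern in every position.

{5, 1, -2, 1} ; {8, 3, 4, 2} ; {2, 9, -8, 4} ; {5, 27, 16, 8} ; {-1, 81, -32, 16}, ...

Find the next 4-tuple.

{2, 243, 64, 32}

First coordinate: 5, 8, 2, 5, -1 → 2 (alternating steps +3, −6, +3, −6, …).
Second coordinate goes 1, 3, 9, 27, 81 → 243 (×3 each step).
Third coordinate goes -2, 4, -8, 16, -32 → 64 (×(-2) each step).
For the fourth coordinate, ×2 each step: 1, 2, 4, 8, 16 → 32.
So the next 4-tuple is {2, 243, 64, 32}.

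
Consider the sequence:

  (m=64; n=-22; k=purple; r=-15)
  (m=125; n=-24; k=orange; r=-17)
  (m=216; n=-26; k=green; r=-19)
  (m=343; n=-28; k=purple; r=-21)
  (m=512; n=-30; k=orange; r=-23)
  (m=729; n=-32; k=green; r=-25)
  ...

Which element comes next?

M goes 64, 125, 216, 343, 512, 729 → 1000 (perfect cubes: 4³, 5³, 6³, …).
N: −2 each step; -22, -24, -26, -28, -30, -32 → -34.
K goes purple, orange, green, purple, orange, green → purple (repeats purple → orange → green).
R: -15, -17, -19, -21, -23, -25 → -27 (always 7 more than the n).
Putting it together: (m=1000; n=-34; k=purple; r=-27).

(m=1000; n=-34; k=purple; r=-27)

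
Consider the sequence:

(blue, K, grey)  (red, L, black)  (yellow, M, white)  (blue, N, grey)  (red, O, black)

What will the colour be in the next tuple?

Colour: repeats blue → red → yellow, so blue, red, yellow, blue, red → yellow.

yellow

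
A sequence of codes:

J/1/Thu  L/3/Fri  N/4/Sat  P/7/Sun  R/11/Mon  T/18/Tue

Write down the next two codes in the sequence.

V/29/Wed, X/47/Thu

Letter: letters move forward 2 places in the alphabet; J, L, N, P, R, T → V → X.
For the second component, each term is the sum of the two before it: 1, 3, 4, 7, 11, 18 → 29 → 47.
Day goes Thu, Fri, Sat, Sun, Mon, Tue → Wed → Thu (runs through the weekdays Mon→Sun).
Putting the parts together: V/29/Wed and then X/47/Thu.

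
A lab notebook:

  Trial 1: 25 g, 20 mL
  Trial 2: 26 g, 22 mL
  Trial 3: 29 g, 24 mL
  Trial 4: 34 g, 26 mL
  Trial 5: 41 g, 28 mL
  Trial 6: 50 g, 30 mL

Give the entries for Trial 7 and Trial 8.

G: 25, 26, 29, 34, 41, 50 → 61 → 74 (differences are 1, 3, 5, … (increasing by 2 each time)).
ML: 20, 22, 24, 26, 28, 30 → 32 → 34 (+2 each step).
Putting the parts together: 61 g, 32 mL and then 74 g, 34 mL.

61 g, 32 mL; 74 g, 34 mL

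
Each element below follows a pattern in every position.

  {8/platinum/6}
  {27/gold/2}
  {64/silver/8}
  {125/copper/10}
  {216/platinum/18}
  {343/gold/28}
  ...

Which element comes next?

First value: 8, 27, 64, 125, 216, 343 → 512 (perfect cubes: 2³, 3³, 4³, …).
Metal: repeats platinum → gold → silver → copper; platinum, gold, silver, copper, platinum, gold → silver.
Third value: 6, 2, 8, 10, 18, 28 → 46 (each term is the sum of the two before it).
Combining the parts gives {512/silver/46}.

{512/silver/46}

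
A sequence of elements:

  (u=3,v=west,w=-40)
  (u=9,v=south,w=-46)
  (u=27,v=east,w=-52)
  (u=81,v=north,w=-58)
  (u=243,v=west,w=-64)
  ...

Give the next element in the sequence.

(u=729,v=south,w=-70)

U: ×3 each step; 3, 9, 27, 81, 243 → 729.
V goes west, south, east, north, west → south (repeats west → south → east → north).
W goes -40, -46, -52, -58, -64 → -70 (−6 each step).
Putting it together: (u=729,v=south,w=-70).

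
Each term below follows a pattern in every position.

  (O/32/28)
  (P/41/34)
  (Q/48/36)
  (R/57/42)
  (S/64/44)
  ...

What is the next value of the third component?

50

Letter: O, P, Q, R, S → T (letters move forward 1 place in the alphabet).
Second component — alternating steps +9, +7, +9, +7, …: 32, 41, 48, 57, 64 → 73.
For the third component, alternating steps +6, +2, +6, +2, …: 28, 34, 36, 42, 44 → 50.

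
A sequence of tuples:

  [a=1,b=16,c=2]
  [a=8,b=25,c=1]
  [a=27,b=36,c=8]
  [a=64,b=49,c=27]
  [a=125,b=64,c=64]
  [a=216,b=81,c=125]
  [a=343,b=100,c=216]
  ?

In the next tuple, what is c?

For the a, perfect cubes: 1³, 2³, 3³, …: 1, 8, 27, 64, 125, 216, 343 → 512.
C goes 2, 1, 8, 27, 64, 125, 216 → 343 (always the previous value of the a).

343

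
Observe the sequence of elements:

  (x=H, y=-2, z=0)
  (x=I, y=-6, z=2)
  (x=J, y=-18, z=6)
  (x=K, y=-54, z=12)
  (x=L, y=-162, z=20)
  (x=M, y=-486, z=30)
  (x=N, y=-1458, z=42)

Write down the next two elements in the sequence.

(x=O, y=-4374, z=56), (x=P, y=-13122, z=72)

X — letters move forward 1 place in the alphabet: H, I, J, K, L, M, N → O → P.
Y goes -2, -6, -18, -54, -162, -486, -1458 → -4374 → -13122 (×3 each step).
For the z, differences are 2, 4, 6, … (increasing by 2 each time): 0, 2, 6, 12, 20, 30, 42 → 56 → 72.
So the next two elements are (x=O, y=-4374, z=56) and (x=P, y=-13122, z=72).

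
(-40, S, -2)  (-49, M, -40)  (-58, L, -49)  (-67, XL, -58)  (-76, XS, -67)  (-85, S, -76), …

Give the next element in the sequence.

First coordinate goes -40, -49, -58, -67, -76, -85 → -94 (−9 each step).
Size: S, M, L, XL, XS, S → M (repeats S → M → L → XL → XS).
For the third coordinate, always the previous value of the first coordinate: -2, -40, -49, -58, -67, -76 → -85.
Combining the parts gives (-94, M, -85).

(-94, M, -85)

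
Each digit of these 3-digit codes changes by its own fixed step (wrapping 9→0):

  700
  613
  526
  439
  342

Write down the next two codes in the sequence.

For the first digit, −1 each step, mod 10: 7, 6, 5, 4, 3 → 2 → 1.
Second digit: +1 each step, mod 10; 0, 1, 2, 3, 4 → 5 → 6.
Third digit — +3 each step, mod 10: 0, 3, 6, 9, 2 → 5 → 8.
Putting the parts together: 255 and then 168.

255, 168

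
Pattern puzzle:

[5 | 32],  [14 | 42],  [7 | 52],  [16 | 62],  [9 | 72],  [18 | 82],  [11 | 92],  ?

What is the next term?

[20 | 102]

First component: 5, 14, 7, 16, 9, 18, 11 → 20 (alternating steps +9, −7, +9, −7, …).
Second component goes 32, 42, 52, 62, 72, 82, 92 → 102 (+10 each step).
Putting it together: [20 | 102].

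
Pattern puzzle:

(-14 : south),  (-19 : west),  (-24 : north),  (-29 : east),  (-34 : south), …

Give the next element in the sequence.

First slot: -14, -19, -24, -29, -34 → -39 (−5 each step).
Direction: south, west, north, east, south → west (repeats south → west → north → east).
Combining the parts gives (-39 : west).

(-39 : west)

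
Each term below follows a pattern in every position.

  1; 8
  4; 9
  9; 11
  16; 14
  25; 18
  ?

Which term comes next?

36; 23

First coordinate: 1, 4, 9, 16, 25 → 36 (perfect squares: 1², 2², 3², …).
Second coordinate: 8, 9, 11, 14, 18 → 23 (differences are 1, 2, 3, … (increasing by 1 each time)).
Putting it together: 36; 23.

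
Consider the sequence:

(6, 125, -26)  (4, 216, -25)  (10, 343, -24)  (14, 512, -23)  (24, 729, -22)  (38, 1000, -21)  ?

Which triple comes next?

First slot: 6, 4, 10, 14, 24, 38 → 62 (each term is the sum of the two before it).
Second slot: perfect cubes: 5³, 6³, 7³, …; 125, 216, 343, 512, 729, 1000 → 1331.
Third slot — +1 each step: -26, -25, -24, -23, -22, -21 → -20.
Combining the parts gives (62, 1331, -20).

(62, 1331, -20)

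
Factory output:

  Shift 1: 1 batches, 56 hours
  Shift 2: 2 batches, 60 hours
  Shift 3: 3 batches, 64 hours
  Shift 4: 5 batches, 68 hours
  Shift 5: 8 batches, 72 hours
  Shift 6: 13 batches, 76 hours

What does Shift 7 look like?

21 batches, 80 hours

Batches: each term is the sum of the two before it; 1, 2, 3, 5, 8, 13 → 21.
Hours: 56, 60, 64, 68, 72, 76 → 80 (+4 each step).
So the next row is 21 batches, 80 hours.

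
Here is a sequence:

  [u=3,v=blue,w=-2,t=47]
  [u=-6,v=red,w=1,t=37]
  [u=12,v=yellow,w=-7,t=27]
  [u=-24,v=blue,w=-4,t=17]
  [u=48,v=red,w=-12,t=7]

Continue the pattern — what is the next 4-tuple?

[u=-96,v=yellow,w=-9,t=-3]

U: 3, -6, 12, -24, 48 → -96 (×(-2) each step).
V: blue, red, yellow, blue, red → yellow (repeats blue → red → yellow).
W: alternating steps +3, −8, +3, −8, …, so -2, 1, -7, -4, -12 → -9.
T: −10 each step; 47, 37, 27, 17, 7 → -3.
Putting it together: [u=-96,v=yellow,w=-9,t=-3].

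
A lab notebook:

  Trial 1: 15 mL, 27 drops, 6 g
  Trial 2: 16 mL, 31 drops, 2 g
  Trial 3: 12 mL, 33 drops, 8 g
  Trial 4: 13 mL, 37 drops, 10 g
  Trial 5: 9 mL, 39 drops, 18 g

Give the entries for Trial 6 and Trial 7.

10 mL, 43 drops, 28 g; 6 mL, 45 drops, 46 g

ML goes 15, 16, 12, 13, 9 → 10 → 6 (alternating steps +1, −4, +1, −4, …).
Drops: 27, 31, 33, 37, 39 → 43 → 45 (alternating steps +4, +2, +4, +2, …).
G — each term is the sum of the two before it: 6, 2, 8, 10, 18 → 28 → 46.
So the next two records are 10 mL, 43 drops, 28 g and 6 mL, 45 drops, 46 g.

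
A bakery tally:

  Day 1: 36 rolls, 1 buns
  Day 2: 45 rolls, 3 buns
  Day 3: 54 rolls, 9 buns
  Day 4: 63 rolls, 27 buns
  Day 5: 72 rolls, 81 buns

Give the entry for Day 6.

81 rolls, 243 buns

For the rolls, +9 each step: 36, 45, 54, 63, 72 → 81.
For the buns, ×3 each step: 1, 3, 9, 27, 81 → 243.
Putting it together: 81 rolls, 243 buns.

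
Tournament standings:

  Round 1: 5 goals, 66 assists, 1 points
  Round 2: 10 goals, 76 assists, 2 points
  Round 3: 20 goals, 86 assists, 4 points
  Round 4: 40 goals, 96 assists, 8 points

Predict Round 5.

80 goals, 106 assists, 16 points

For the goals, ×2 each step: 5, 10, 20, 40 → 80.
Assists — +10 each step: 66, 76, 86, 96 → 106.
Points goes 1, 2, 4, 8 → 16 (×2 each step).
Putting it together: 80 goals, 106 assists, 16 points.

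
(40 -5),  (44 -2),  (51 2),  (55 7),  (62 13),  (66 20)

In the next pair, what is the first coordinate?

73

First coordinate: alternating steps +4, +7, +4, +7, …, so 40, 44, 51, 55, 62, 66 → 73.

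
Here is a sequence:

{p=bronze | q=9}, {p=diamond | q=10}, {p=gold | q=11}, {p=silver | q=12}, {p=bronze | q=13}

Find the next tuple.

P: repeats bronze → diamond → gold → silver; bronze, diamond, gold, silver, bronze → diamond.
Q: +1 each step; 9, 10, 11, 12, 13 → 14.
Putting it together: {p=diamond | q=14}.

{p=diamond | q=14}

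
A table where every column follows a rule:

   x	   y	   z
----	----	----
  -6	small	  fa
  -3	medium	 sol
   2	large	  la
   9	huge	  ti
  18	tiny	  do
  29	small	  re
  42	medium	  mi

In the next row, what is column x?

For the column x, differences are 3, 5, 7, … (increasing by 2 each time): -6, -3, 2, 9, 18, 29, 42 → 57.

57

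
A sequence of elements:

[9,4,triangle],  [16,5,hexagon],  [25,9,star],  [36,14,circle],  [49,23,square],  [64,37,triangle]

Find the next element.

First part: 9, 16, 25, 36, 49, 64 → 81 (perfect squares: 3², 4², 5², …).
Second part goes 4, 5, 9, 14, 23, 37 → 60 (each term is the sum of the two before it).
Shape: repeats triangle → hexagon → star → circle → square, so triangle, hexagon, star, circle, square, triangle → hexagon.
Putting it together: [81,60,hexagon].

[81,60,hexagon]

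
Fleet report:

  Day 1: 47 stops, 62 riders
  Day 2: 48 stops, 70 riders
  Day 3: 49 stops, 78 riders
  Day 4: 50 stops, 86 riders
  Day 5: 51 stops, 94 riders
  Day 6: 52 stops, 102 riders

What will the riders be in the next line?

110

Riders: +8 each step, so 62, 70, 78, 86, 94, 102 → 110.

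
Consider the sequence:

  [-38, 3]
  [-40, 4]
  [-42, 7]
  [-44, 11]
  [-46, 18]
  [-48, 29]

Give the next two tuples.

[-50, 47], [-52, 76]

First slot: -38, -40, -42, -44, -46, -48 → -50 → -52 (−2 each step).
Second slot: 3, 4, 7, 11, 18, 29 → 47 → 76 (each term is the sum of the two before it).
Putting the parts together: [-50, 47] and then [-52, 76].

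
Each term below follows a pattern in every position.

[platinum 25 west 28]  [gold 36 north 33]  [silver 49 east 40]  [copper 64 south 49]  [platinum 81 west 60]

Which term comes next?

Metal: repeats platinum → gold → silver → copper, so platinum, gold, silver, copper, platinum → gold.
Second value — perfect squares: 5², 6², 7², …: 25, 36, 49, 64, 81 → 100.
Direction — repeats west → north → east → south: west, north, east, south, west → north.
Fourth value — differences are 5, 7, 9, … (increasing by 2 each time): 28, 33, 40, 49, 60 → 73.
So the next term is [gold 100 north 73].

[gold 100 north 73]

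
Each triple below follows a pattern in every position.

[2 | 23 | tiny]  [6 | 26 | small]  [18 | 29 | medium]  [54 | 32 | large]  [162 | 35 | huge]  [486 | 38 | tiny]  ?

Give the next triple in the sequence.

[1458 | 41 | small]

For the first slot, ×3 each step: 2, 6, 18, 54, 162, 486 → 1458.
Second slot: +3 each step; 23, 26, 29, 32, 35, 38 → 41.
Size goes tiny, small, medium, large, huge, tiny → small (repeats tiny → small → medium → large → huge).
Combining the parts gives [1458 | 41 | small].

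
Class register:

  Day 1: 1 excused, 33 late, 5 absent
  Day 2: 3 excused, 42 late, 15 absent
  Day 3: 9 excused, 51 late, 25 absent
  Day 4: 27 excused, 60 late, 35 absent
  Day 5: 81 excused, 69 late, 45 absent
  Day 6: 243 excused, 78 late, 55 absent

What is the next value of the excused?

Excused: ×3 each step; 1, 3, 9, 27, 81, 243 → 729.

729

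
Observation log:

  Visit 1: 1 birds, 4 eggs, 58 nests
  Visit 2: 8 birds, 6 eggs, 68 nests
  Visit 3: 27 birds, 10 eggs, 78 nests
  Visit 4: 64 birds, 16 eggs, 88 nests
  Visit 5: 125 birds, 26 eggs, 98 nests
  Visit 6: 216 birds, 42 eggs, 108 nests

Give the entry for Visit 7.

For the birds, perfect cubes: 1³, 2³, 3³, …: 1, 8, 27, 64, 125, 216 → 343.
Eggs: each term is the sum of the two before it, so 4, 6, 10, 16, 26, 42 → 68.
Nests: +10 each step; 58, 68, 78, 88, 98, 108 → 118.
So the next row is 343 birds, 68 eggs, 118 nests.

343 birds, 68 eggs, 118 nests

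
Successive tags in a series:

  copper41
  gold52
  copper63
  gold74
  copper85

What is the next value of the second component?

96

Second component: +11 each step; 41, 52, 63, 74, 85 → 96.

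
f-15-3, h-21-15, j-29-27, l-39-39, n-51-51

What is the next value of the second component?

Second component: differences are 6, 8, 10, … (increasing by 2 each time), so 15, 21, 29, 39, 51 → 65.

65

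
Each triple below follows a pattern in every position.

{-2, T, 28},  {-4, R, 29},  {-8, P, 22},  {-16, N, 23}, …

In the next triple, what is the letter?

L

Letter: letters move back 2 places in the alphabet, so T, R, P, N → L.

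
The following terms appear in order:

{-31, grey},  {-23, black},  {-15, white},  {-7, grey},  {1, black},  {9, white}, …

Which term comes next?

First coordinate: +8 each step; -31, -23, -15, -7, 1, 9 → 17.
Shade: repeats grey → black → white, so grey, black, white, grey, black, white → grey.
Putting it together: {17, grey}.

{17, grey}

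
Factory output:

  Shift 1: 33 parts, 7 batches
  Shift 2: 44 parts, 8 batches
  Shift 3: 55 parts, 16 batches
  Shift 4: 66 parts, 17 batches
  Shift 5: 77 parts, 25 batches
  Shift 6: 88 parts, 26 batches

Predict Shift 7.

99 parts, 34 batches

Parts: +11 each step, so 33, 44, 55, 66, 77, 88 → 99.
Batches — alternating steps +1, +8, +1, +8, …: 7, 8, 16, 17, 25, 26 → 34.
So the next line is 99 parts, 34 batches.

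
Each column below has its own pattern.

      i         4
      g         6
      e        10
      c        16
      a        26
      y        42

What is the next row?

w  68

Letter goes i, g, e, c, a, y → w (letters move back 2 places in the alphabet, wrapping A→Z).
Second component goes 4, 6, 10, 16, 26, 42 → 68 (each term is the sum of the two before it).
So the next row is w  68.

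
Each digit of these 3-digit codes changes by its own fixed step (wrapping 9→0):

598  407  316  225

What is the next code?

134

First digit goes 5, 4, 3, 2 → 1 (−1 each step, mod 10).
Second digit: 9, 0, 1, 2 → 3 (+1 each step, mod 10).
Third digit: 8, 7, 6, 5 → 4 (−1 each step, mod 10).
Putting it together: 134.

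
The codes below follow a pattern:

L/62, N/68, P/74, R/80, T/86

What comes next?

Letter: letters move forward 2 places in the alphabet; L, N, P, R, T → V.
Second component — +6 each step: 62, 68, 74, 80, 86 → 92.
Combining the parts gives V/92.

V/92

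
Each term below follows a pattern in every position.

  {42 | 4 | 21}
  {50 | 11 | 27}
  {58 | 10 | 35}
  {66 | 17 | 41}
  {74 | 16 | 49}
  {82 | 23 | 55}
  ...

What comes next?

First coordinate: 42, 50, 58, 66, 74, 82 → 90 (+8 each step).
Second coordinate: alternating steps +7, −1, +7, −1, …, so 4, 11, 10, 17, 16, 23 → 22.
Third coordinate: alternating steps +6, +8, +6, +8, …, so 21, 27, 35, 41, 49, 55 → 63.
Putting it together: {90 | 22 | 63}.

{90 | 22 | 63}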